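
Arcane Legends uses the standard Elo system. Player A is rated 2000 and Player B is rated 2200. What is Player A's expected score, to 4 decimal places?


Elo expected score: Ea = 1/(1 + 10^((Rb-Ra)/400))
Rb - Ra = 2200 - 2000 = 200
(Rb-Ra)/400 = 200/400 = 0.5
10^0.5 = 3.162278
Ea = 1/(1 + 3.162278) = 1/4.162278 = 0.2403

0.2403


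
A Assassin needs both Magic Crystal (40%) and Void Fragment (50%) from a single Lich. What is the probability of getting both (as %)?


For independent events, P(both) = P(A) * P(B)
= 40% * 50%
= 2000 / 100 %
= 20.0%

20.0%


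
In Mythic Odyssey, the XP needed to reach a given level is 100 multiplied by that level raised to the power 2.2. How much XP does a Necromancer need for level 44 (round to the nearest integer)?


XP = 100 * level^2.2
Substitute level = 44:
XP = 100 * 44^2.2
= 100 * 4126.6334
= 412663

412663 XP


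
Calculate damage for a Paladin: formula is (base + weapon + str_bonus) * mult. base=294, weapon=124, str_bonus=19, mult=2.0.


Sum base + weapon + str = 294 + 124 + 19 = 437
Multiply by 2.0:
437 * 2.0 = 874.0

874.0 damage


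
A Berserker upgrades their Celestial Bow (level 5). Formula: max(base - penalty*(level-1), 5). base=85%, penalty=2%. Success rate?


raw_rate = 85 - 2 * (5 - 1)
= 85 - 2 * 4
= 85 - 8
= 77
Apply floor: max(77, 5) = 77%

77%


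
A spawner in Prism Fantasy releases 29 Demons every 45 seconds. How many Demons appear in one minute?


Spawns per minute = count * (60 / interval)
= 29 * (60 / 45)
= 29 * 1.3333
= 38.67

38.67 per minute


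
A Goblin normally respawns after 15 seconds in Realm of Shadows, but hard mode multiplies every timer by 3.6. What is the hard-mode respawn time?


Respawn time = base * multiplier
= 15 * 3.6
= 54.0 seconds

54.0 seconds


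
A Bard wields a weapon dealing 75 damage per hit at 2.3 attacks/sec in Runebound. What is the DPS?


DPS = damage * attack_speed
= 75 * 2.3
= 172.5

172.5 DPS


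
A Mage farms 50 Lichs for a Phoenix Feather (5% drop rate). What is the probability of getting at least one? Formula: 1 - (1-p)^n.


P(at least one) = 1 - P(none) = 1 - (1-p)^n
p = 5/100 = 0.05
1 - p = 0.95
(1 - p)^50 = 0.95^50 = 0.076945
P(at least one) = 1 - 0.076945 = 0.9231

0.9231


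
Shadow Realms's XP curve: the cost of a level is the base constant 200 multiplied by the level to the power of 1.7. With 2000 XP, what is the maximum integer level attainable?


XP = 200 * level^1.7, so level = (XP / 200)^(1/1.7)
= (2000 / 200)^(1/1.7)
= 10.0^0.5882
= 3.8747
Floor: level = 3

level 3


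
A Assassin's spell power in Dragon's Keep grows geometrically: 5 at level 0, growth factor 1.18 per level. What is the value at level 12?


value = base * growth^level
= 5 * 1.18^12
= 5 * 7.287593
= 36.44

36.44 spell power


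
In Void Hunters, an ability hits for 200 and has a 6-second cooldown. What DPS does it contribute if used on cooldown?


DPS = damage / cooldown
= 200 / 6
= 33.33

33.33 DPS


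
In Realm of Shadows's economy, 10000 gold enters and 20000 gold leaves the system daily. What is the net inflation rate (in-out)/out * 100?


Net gold = 10000 - 20000 = -10000
Inflation rate = net / sunk * 100 = -10000 / 20000 * 100
= -0.5 * 100
= -50.00%

-50.00%


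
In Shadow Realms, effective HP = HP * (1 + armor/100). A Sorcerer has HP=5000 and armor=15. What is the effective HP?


EHP = 5000 * (1 + 15/100)
= 5000 * (1 + 0.15)
= 5000 * 1.15
= 5750.0

5750.0 EHP


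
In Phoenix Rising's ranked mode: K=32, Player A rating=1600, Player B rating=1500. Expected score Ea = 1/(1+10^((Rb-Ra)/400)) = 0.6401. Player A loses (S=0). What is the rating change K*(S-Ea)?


Elo update: delta = K * (S - Ea), where S = 0 (loses)
S - Ea = 0 - 0.6401 = -0.6401
Rating change = 32 * -0.6401
= -20.48

-20.48 rating points


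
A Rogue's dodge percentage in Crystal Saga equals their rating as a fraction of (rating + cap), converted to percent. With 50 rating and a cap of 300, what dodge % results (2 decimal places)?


dodge% = 50 / (50 + 300) * 100
= 50 / 350 * 100
= 0.142857 * 100
= 14.29%

14.29%


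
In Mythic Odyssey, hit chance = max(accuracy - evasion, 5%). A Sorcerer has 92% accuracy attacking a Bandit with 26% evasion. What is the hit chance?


accuracy - evasion = 92 - 26 = 66
Apply floor: max(66, 5) = 66
Hit chance = 66%

66%


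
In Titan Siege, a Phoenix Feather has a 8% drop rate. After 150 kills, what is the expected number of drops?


Expected drops = kills * (drop_rate / 100)
= 150 * (8 / 100)
= 150 * 0.08
= 12.0

12.0 drops


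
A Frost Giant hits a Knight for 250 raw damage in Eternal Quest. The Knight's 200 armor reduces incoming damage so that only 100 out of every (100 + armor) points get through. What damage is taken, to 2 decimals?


actual = 250 * 100 / (100 + 200)
= 250 * 100 / 300
= 25000 / 300
= 83.33

83.33 damage


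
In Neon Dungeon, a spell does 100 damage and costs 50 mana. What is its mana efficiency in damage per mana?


Efficiency = damage / mana
= 100 / 50
= 2.00

2.00 dmg/mana


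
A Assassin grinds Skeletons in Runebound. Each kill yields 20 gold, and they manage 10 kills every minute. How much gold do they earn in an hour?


Gold per minute = 20 * 10 = 200
Gold per hour = 200 * 60 = 12000

12000 gold/hour


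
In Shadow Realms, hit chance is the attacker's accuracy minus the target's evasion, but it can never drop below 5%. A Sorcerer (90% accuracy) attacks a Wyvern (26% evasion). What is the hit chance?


accuracy - evasion = 90 - 26 = 64
Apply floor: max(64, 5) = 64
Hit chance = 64%

64%


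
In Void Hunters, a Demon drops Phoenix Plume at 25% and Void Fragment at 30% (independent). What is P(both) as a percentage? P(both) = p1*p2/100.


For independent events, P(both) = P(A) * P(B)
= 25% * 30%
= 750 / 100 %
= 7.5%

7.5%


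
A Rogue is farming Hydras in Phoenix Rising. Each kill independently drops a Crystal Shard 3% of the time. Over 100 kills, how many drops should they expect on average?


Expected drops = kills * (drop_rate / 100)
= 100 * (3 / 100)
= 100 * 0.03
= 3.0

3.0 drops


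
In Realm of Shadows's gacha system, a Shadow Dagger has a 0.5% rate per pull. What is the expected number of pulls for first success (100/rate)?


Expected pulls for a geometric distribution = 1/p = 100 / rate%
= 100 / 0.5
= 200.0

200.0 pulls


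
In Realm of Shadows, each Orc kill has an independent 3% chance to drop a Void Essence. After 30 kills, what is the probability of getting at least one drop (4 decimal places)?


P(at least one) = 1 - P(none) = 1 - (1-p)^n
p = 3/100 = 0.03
1 - p = 0.97
(1 - p)^30 = 0.97^30 = 0.401007
P(at least one) = 1 - 0.401007 = 0.5990

0.5990


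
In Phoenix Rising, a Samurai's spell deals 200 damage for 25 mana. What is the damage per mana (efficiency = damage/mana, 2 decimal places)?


Efficiency = damage / mana
= 200 / 25
= 8.00

8.00 dmg/mana


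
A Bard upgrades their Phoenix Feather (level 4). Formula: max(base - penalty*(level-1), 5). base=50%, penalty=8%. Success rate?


raw_rate = 50 - 8 * (4 - 1)
= 50 - 8 * 3
= 50 - 24
= 26
Apply floor: max(26, 5) = 26%

26%


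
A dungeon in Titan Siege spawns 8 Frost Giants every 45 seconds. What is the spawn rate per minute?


Spawns per minute = count * (60 / interval)
= 8 * (60 / 45)
= 8 * 1.3333
= 10.67

10.67 per minute


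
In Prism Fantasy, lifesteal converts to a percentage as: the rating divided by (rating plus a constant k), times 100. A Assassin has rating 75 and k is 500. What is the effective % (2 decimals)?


effective% = rating / (rating + k) * 100
= 75 / (75 + 500) * 100
= 75 / 575 * 100
= 0.130435 * 100
= 13.04%

13.04%


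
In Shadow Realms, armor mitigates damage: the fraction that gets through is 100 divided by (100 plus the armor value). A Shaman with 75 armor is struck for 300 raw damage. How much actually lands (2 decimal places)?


actual = 300 * 100 / (100 + 75)
= 300 * 100 / 175
= 30000 / 175
= 171.43

171.43 damage


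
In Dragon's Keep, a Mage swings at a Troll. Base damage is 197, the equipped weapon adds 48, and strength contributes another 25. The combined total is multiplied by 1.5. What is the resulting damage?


Sum base + weapon + str = 197 + 48 + 25 = 270
Multiply by 1.5:
270 * 1.5 = 405.0

405.0 damage


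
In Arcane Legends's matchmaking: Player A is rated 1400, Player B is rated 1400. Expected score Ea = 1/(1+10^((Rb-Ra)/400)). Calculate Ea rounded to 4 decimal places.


Elo expected score: Ea = 1/(1 + 10^((Rb-Ra)/400))
Rb - Ra = 1400 - 1400 = 0
(Rb-Ra)/400 = 0/400 = 0.0
10^0.0 = 1.0
Ea = 1/(1 + 1.0) = 1/2.0 = 0.5000

0.5000


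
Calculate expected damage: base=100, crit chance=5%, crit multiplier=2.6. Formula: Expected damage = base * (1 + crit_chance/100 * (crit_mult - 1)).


E[dmg] = base * (1 + crit_chance * (crit_mult - 1))
cc as decimal = 5/100 = 0.05
cm - 1 = 2.6 - 1 = 1.6
Bonus factor = 0.05 * 1.6 = 0.08
Total multiplier = 1 + 0.08 = 1.08
Expected damage = 100 * 1.08 = 108.00

108.00 damage


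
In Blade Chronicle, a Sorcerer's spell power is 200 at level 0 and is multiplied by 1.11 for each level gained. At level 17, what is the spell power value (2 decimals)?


value = base * growth^level
= 200 * 1.11^17
= 200 * 5.895093
= 1179.02

1179.02 spell power


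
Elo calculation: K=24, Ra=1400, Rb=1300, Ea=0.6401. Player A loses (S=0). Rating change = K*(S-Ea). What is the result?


Elo update: delta = K * (S - Ea), where S = 0 (loses)
S - Ea = 0 - 0.6401 = -0.6401
Rating change = 24 * -0.6401
= -15.36

-15.36 rating points


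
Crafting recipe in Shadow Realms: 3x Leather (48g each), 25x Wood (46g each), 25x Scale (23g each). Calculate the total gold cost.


Cost breakdown:
  Leather: 3 * 48 = 144
  Wood: 25 * 46 = 1150
  Scale: 25 * 23 = 575
Total = 144 + 1150 + 575 = 1869

1869 gold


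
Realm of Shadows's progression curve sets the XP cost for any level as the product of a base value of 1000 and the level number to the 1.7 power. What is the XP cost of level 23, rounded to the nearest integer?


XP = 1000 * level^1.7
Substitute level = 23:
XP = 1000 * 23^1.7
= 1000 * 206.5082
= 206508

206508 XP


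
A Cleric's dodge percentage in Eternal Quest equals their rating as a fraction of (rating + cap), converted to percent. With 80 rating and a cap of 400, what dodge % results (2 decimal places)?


dodge% = 80 / (80 + 400) * 100
= 80 / 480 * 100
= 0.166667 * 100
= 16.67%

16.67%


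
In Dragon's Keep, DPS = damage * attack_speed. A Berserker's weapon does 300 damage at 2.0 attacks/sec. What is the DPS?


DPS = damage * attack_speed
= 300 * 2.0
= 600.0

600.0 DPS


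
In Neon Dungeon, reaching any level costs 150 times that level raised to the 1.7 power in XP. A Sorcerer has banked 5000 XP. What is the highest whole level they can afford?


XP = 150 * level^1.7, so level = (XP / 150)^(1/1.7)
= (5000 / 150)^(1/1.7)
= 33.3333^0.5882
= 7.867
Floor: level = 7

level 7


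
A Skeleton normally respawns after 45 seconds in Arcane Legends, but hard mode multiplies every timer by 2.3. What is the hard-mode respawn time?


Respawn time = base * multiplier
= 45 * 2.3
= 103.5 seconds

103.5 seconds


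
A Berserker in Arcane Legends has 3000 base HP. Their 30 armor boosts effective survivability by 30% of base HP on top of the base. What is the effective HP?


EHP = 3000 * (1 + 30/100)
= 3000 * (1 + 0.3)
= 3000 * 1.3
= 3900.0

3900.0 EHP


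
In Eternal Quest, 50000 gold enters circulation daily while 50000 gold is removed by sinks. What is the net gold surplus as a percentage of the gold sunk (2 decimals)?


Net gold = 50000 - 50000 = 0
Inflation rate = net / sunk * 100 = 0 / 50000 * 100
= 0.0 * 100
= 0.00%

0.00%


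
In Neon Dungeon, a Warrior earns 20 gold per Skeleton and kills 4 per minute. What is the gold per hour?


Gold per minute = 20 * 4 = 80
Gold per hour = 80 * 60 = 4800

4800 gold/hour


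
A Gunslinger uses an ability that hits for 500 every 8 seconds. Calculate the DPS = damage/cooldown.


DPS = damage / cooldown
= 500 / 8
= 62.50

62.50 DPS


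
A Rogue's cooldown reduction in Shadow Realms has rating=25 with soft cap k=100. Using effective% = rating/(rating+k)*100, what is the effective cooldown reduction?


effective% = rating / (rating + k) * 100
= 25 / (25 + 100) * 100
= 25 / 125 * 100
= 0.2 * 100
= 20.00%

20.00%


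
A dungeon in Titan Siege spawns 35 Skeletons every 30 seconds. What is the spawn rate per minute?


Spawns per minute = count * (60 / interval)
= 35 * (60 / 30)
= 35 * 2.0
= 70.0

70.0 per minute


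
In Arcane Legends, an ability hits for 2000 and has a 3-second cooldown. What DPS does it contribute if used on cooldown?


DPS = damage / cooldown
= 2000 / 3
= 666.67

666.67 DPS


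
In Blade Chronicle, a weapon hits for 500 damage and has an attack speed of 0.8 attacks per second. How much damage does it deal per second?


DPS = damage * attack_speed
= 500 * 0.8
= 400.0

400.0 DPS


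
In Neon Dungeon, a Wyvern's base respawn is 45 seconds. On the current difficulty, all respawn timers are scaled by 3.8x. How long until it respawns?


Respawn time = base * multiplier
= 45 * 3.8
= 171.0 seconds

171.0 seconds


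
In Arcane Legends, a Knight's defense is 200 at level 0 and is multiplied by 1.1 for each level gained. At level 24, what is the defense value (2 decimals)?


value = base * growth^level
= 200 * 1.1^24
= 200 * 9.849733
= 1969.95

1969.95 defense


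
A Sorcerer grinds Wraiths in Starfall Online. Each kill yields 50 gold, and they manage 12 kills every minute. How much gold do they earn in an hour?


Gold per minute = 50 * 12 = 600
Gold per hour = 600 * 60 = 36000

36000 gold/hour


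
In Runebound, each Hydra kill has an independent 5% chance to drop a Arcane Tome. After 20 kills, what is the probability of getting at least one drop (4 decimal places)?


P(at least one) = 1 - P(none) = 1 - (1-p)^n
p = 5/100 = 0.05
1 - p = 0.95
(1 - p)^20 = 0.95^20 = 0.358486
P(at least one) = 1 - 0.358486 = 0.6415

0.6415


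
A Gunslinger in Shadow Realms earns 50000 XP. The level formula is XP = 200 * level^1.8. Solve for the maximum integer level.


XP = 200 * level^1.8, so level = (XP / 200)^(1/1.8)
= (50000 / 200)^(1/1.8)
= 250.0^0.5556
= 21.4876
Floor: level = 21

level 21


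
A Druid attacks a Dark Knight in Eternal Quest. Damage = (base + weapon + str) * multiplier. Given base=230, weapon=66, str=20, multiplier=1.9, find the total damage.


Sum base + weapon + str = 230 + 66 + 20 = 316
Multiply by 1.9:
316 * 1.9 = 600.4

600.4 damage


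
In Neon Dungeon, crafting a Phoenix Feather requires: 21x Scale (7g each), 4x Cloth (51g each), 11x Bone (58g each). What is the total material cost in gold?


Cost breakdown:
  Scale: 21 * 7 = 147
  Cloth: 4 * 51 = 204
  Bone: 11 * 58 = 638
Total = 147 + 204 + 638 = 989

989 gold


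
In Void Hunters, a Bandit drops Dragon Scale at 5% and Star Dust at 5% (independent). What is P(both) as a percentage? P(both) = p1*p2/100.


For independent events, P(both) = P(A) * P(B)
= 5% * 5%
= 25 / 100 %
= 0.25%

0.25%


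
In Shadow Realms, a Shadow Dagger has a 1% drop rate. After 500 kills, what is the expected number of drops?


Expected drops = kills * (drop_rate / 100)
= 500 * (1 / 100)
= 500 * 0.01
= 5.0

5.0 drops


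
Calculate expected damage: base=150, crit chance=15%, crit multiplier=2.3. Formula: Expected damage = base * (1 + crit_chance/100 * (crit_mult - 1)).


E[dmg] = base * (1 + crit_chance * (crit_mult - 1))
cc as decimal = 15/100 = 0.15
cm - 1 = 2.3 - 1 = 1.3
Bonus factor = 0.15 * 1.3 = 0.195
Total multiplier = 1 + 0.195 = 1.195
Expected damage = 150 * 1.195 = 179.25

179.25 damage


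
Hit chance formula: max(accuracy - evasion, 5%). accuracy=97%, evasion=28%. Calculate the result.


accuracy - evasion = 97 - 28 = 69
Apply floor: max(69, 5) = 69
Hit chance = 69%

69%


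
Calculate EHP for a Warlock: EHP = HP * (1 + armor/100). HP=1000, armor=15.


EHP = 1000 * (1 + 15/100)
= 1000 * (1 + 0.15)
= 1000 * 1.15
= 1150.0

1150.0 EHP


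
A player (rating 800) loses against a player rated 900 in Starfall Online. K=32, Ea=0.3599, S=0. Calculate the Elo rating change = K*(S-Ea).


Elo update: delta = K * (S - Ea), where S = 0 (loses)
S - Ea = 0 - 0.3599 = -0.3599
Rating change = 32 * -0.3599
= -11.52

-11.52 rating points


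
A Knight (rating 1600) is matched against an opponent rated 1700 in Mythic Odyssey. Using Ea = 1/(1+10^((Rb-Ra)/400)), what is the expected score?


Elo expected score: Ea = 1/(1 + 10^((Rb-Ra)/400))
Rb - Ra = 1700 - 1600 = 100
(Rb-Ra)/400 = 100/400 = 0.25
10^0.25 = 1.778279
Ea = 1/(1 + 1.778279) = 1/2.778279 = 0.3599

0.3599


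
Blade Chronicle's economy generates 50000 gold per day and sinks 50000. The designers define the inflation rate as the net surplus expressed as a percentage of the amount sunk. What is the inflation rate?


Net gold = 50000 - 50000 = 0
Inflation rate = net / sunk * 100 = 0 / 50000 * 100
= 0.0 * 100
= 0.00%

0.00%


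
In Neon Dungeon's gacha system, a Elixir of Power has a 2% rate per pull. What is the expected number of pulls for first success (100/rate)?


Expected pulls for a geometric distribution = 1/p = 100 / rate%
= 100 / 2
= 50.0

50.0 pulls


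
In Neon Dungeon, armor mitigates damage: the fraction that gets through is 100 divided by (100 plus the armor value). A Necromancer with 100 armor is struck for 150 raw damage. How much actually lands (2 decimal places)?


actual = 150 * 100 / (100 + 100)
= 150 * 100 / 200
= 15000 / 200
= 75.00

75.00 damage


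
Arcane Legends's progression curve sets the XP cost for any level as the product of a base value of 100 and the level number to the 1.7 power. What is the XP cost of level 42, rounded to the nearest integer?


XP = 100 * level^1.7
Substitute level = 42:
XP = 100 * 42^1.7
= 100 * 574.8093
= 57481

57481 XP


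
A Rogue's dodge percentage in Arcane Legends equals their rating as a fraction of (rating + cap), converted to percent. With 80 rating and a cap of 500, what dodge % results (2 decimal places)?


dodge% = 80 / (80 + 500) * 100
= 80 / 580 * 100
= 0.137931 * 100
= 13.79%

13.79%


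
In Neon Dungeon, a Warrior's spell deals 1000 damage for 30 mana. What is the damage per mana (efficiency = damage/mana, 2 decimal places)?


Efficiency = damage / mana
= 1000 / 30
= 33.33

33.33 dmg/mana


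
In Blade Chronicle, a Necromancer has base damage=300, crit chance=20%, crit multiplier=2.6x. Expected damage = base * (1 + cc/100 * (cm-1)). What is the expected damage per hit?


E[dmg] = base * (1 + crit_chance * (crit_mult - 1))
cc as decimal = 20/100 = 0.2
cm - 1 = 2.6 - 1 = 1.6
Bonus factor = 0.2 * 1.6 = 0.32
Total multiplier = 1 + 0.32 = 1.32
Expected damage = 300 * 1.32 = 396.00

396.00 damage


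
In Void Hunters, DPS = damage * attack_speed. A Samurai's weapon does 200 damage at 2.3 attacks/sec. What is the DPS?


DPS = damage * attack_speed
= 200 * 2.3
= 460.0

460.0 DPS


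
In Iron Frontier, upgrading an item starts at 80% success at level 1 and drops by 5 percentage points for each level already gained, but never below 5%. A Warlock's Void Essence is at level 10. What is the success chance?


raw_rate = 80 - 5 * (10 - 1)
= 80 - 5 * 9
= 80 - 45
= 35
Apply floor: max(35, 5) = 35%

35%


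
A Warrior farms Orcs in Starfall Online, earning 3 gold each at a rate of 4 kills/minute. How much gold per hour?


Gold per minute = 3 * 4 = 12
Gold per hour = 12 * 60 = 720

720 gold/hour


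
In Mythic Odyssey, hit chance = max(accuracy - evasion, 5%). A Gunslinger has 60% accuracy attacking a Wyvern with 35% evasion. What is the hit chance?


accuracy - evasion = 60 - 35 = 25
Apply floor: max(25, 5) = 25
Hit chance = 25%

25%


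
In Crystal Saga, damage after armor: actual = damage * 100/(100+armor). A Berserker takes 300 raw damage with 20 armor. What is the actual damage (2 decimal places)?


actual = 300 * 100 / (100 + 20)
= 300 * 100 / 120
= 30000 / 120
= 250.00

250.00 damage


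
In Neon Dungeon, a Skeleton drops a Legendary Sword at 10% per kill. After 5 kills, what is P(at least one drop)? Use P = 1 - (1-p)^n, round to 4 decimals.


P(at least one) = 1 - P(none) = 1 - (1-p)^n
p = 10/100 = 0.1
1 - p = 0.9
(1 - p)^5 = 0.9^5 = 0.590490
P(at least one) = 1 - 0.590490 = 0.4095

0.4095


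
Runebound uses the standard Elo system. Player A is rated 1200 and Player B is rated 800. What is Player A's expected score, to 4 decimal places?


Elo expected score: Ea = 1/(1 + 10^((Rb-Ra)/400))
Rb - Ra = 800 - 1200 = -400
(Rb-Ra)/400 = -400/400 = -1.0
10^-1.0 = 0.1
Ea = 1/(1 + 0.1) = 1/1.1 = 0.9091

0.9091


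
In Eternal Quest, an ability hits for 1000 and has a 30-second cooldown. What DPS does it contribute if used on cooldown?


DPS = damage / cooldown
= 1000 / 30
= 33.33

33.33 DPS


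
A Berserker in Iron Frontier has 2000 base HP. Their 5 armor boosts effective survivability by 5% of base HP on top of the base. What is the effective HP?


EHP = 2000 * (1 + 5/100)
= 2000 * (1 + 0.05)
= 2000 * 1.05
= 2100.0

2100.0 EHP


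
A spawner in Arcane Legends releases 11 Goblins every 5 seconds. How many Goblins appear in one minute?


Spawns per minute = count * (60 / interval)
= 11 * (60 / 5)
= 11 * 12.0
= 132.0

132.0 per minute


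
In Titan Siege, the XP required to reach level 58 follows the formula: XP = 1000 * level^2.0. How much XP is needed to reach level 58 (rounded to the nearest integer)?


XP = 1000 * level^2.0
Substitute level = 58:
XP = 1000 * 58^2.0
= 1000 * 3364.0
= 3364000

3364000 XP


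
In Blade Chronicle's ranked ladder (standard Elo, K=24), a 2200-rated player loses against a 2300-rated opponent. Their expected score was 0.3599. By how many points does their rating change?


Elo update: delta = K * (S - Ea), where S = 0 (loses)
S - Ea = 0 - 0.3599 = -0.3599
Rating change = 24 * -0.3599
= -8.64

-8.64 rating points


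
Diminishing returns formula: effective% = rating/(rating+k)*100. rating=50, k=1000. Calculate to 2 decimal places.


effective% = rating / (rating + k) * 100
= 50 / (50 + 1000) * 100
= 50 / 1050 * 100
= 0.047619 * 100
= 4.76%

4.76%


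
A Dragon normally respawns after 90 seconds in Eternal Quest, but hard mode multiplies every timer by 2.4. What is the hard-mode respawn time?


Respawn time = base * multiplier
= 90 * 2.4
= 216.0 seconds

216.0 seconds


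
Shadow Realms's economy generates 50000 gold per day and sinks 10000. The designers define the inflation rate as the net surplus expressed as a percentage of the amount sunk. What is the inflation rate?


Net gold = 50000 - 10000 = 40000
Inflation rate = net / sunk * 100 = 40000 / 10000 * 100
= 4.0 * 100
= 400.00%

400.00%


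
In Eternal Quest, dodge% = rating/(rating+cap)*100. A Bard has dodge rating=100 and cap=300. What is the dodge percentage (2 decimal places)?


dodge% = 100 / (100 + 300) * 100
= 100 / 400 * 100
= 0.25 * 100
= 25.00%

25.00%


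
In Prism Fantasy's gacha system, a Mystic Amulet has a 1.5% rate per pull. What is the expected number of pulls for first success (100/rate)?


Expected pulls for a geometric distribution = 1/p = 100 / rate%
= 100 / 1.5
= 66.67

66.67 pulls


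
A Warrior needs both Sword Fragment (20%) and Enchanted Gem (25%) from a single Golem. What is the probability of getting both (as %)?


For independent events, P(both) = P(A) * P(B)
= 20% * 25%
= 500 / 100 %
= 5.0%

5.0%


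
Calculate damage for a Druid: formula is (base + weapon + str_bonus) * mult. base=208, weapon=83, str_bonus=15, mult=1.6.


Sum base + weapon + str = 208 + 83 + 15 = 306
Multiply by 1.6:
306 * 1.6 = 489.6

489.6 damage


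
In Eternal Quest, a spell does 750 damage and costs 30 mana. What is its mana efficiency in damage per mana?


Efficiency = damage / mana
= 750 / 30
= 25.00

25.00 dmg/mana


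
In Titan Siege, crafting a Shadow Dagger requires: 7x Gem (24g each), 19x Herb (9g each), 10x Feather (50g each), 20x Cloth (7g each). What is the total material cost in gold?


Cost breakdown:
  Gem: 7 * 24 = 168
  Herb: 19 * 9 = 171
  Feather: 10 * 50 = 500
  Cloth: 20 * 7 = 140
Total = 168 + 171 + 500 + 140 = 979

979 gold


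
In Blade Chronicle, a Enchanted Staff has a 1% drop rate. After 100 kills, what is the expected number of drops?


Expected drops = kills * (drop_rate / 100)
= 100 * (1 / 100)
= 100 * 0.01
= 1.0

1.0 drops


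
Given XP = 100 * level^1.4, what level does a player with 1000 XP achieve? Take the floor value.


XP = 100 * level^1.4, so level = (XP / 100)^(1/1.4)
= (1000 / 100)^(1/1.4)
= 10.0^0.7143
= 5.1795
Floor: level = 5

level 5


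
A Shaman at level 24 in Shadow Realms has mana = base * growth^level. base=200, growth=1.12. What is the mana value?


value = base * growth^level
= 200 * 1.12^24
= 200 * 15.178629
= 3035.73

3035.73 mana


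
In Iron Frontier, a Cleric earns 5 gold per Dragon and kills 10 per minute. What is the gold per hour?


Gold per minute = 5 * 10 = 50
Gold per hour = 50 * 60 = 3000

3000 gold/hour


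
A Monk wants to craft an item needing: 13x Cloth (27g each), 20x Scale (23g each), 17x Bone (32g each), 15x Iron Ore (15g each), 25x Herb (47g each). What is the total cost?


Cost breakdown:
  Cloth: 13 * 27 = 351
  Scale: 20 * 23 = 460
  Bone: 17 * 32 = 544
  Iron Ore: 15 * 15 = 225
  Herb: 25 * 47 = 1175
Total = 351 + 460 + 544 + 225 + 1175 = 2755

2755 gold


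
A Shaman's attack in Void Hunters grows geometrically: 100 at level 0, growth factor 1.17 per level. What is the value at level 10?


value = base * growth^level
= 100 * 1.17^10
= 100 * 4.806828
= 480.68

480.68 attack


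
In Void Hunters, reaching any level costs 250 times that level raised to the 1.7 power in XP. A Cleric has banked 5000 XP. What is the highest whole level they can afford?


XP = 250 * level^1.7, so level = (XP / 250)^(1/1.7)
= (5000 / 250)^(1/1.7)
= 20.0^0.5882
= 5.8252
Floor: level = 5

level 5


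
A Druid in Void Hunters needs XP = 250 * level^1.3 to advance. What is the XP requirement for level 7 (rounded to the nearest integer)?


XP = 250 * level^1.3
Substitute level = 7:
XP = 250 * 7^1.3
= 250 * 12.5495
= 3137

3137 XP


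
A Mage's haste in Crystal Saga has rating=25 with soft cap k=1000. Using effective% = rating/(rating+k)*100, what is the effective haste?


effective% = rating / (rating + k) * 100
= 25 / (25 + 1000) * 100
= 25 / 1025 * 100
= 0.02439 * 100
= 2.44%

2.44%


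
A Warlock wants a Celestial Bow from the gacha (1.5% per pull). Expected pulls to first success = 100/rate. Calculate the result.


Expected pulls for a geometric distribution = 1/p = 100 / rate%
= 100 / 1.5
= 66.67

66.67 pulls


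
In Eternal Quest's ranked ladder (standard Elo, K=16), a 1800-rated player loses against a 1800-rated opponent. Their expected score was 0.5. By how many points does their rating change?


Elo update: delta = K * (S - Ea), where S = 0 (loses)
S - Ea = 0 - 0.5 = -0.5
Rating change = 16 * -0.5
= -8.00

-8.00 rating points


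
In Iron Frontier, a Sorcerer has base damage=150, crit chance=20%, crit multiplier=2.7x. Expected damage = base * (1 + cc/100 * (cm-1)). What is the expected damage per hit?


E[dmg] = base * (1 + crit_chance * (crit_mult - 1))
cc as decimal = 20/100 = 0.2
cm - 1 = 2.7 - 1 = 1.7
Bonus factor = 0.2 * 1.7 = 0.34
Total multiplier = 1 + 0.34 = 1.34
Expected damage = 150 * 1.34 = 201.00

201.00 damage


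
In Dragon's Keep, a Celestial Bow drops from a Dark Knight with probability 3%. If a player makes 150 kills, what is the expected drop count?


Expected drops = kills * (drop_rate / 100)
= 150 * (3 / 100)
= 150 * 0.03
= 4.5

4.5 drops


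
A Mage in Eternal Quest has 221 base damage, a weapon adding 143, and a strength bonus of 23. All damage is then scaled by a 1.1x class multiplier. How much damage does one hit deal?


Sum base + weapon + str = 221 + 143 + 23 = 387
Multiply by 1.1:
387 * 1.1 = 425.7

425.7 damage


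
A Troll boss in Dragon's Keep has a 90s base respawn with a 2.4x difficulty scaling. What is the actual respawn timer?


Respawn time = base * multiplier
= 90 * 2.4
= 216.0 seconds

216.0 seconds


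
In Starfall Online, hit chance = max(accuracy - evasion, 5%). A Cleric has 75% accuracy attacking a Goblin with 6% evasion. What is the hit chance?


accuracy - evasion = 75 - 6 = 69
Apply floor: max(69, 5) = 69
Hit chance = 69%

69%


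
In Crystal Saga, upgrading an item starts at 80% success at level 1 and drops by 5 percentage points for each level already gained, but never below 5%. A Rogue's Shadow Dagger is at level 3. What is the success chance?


raw_rate = 80 - 5 * (3 - 1)
= 80 - 5 * 2
= 80 - 10
= 70
Apply floor: max(70, 5) = 70%

70%


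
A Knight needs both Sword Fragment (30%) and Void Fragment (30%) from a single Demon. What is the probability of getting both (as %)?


For independent events, P(both) = P(A) * P(B)
= 30% * 30%
= 900 / 100 %
= 9.0%

9.0%


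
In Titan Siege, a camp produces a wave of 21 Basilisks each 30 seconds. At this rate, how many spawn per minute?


Spawns per minute = count * (60 / interval)
= 21 * (60 / 30)
= 21 * 2.0
= 42.0

42.0 per minute


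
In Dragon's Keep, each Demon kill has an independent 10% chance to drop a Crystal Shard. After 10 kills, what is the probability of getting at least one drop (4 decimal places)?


P(at least one) = 1 - P(none) = 1 - (1-p)^n
p = 10/100 = 0.1
1 - p = 0.9
(1 - p)^10 = 0.9^10 = 0.348678
P(at least one) = 1 - 0.348678 = 0.6513

0.6513


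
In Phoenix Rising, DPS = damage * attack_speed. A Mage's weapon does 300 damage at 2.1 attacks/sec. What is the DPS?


DPS = damage * attack_speed
= 300 * 2.1
= 630.0

630.0 DPS


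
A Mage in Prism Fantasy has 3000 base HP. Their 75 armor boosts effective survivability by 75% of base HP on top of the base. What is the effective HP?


EHP = 3000 * (1 + 75/100)
= 3000 * (1 + 0.75)
= 3000 * 1.75
= 5250.0

5250.0 EHP


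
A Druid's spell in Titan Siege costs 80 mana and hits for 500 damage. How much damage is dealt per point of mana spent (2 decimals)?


Efficiency = damage / mana
= 500 / 80
= 6.25

6.25 dmg/mana


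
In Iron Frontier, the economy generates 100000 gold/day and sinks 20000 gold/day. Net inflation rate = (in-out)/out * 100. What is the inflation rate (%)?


Net gold = 100000 - 20000 = 80000
Inflation rate = net / sunk * 100 = 80000 / 20000 * 100
= 4.0 * 100
= 400.00%

400.00%


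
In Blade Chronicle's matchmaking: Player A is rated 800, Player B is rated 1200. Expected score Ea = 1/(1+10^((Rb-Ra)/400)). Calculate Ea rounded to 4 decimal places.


Elo expected score: Ea = 1/(1 + 10^((Rb-Ra)/400))
Rb - Ra = 1200 - 800 = 400
(Rb-Ra)/400 = 400/400 = 1.0
10^1.0 = 10.0
Ea = 1/(1 + 10.0) = 1/11.0 = 0.0909

0.0909


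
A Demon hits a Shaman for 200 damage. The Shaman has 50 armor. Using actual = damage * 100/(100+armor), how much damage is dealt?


actual = 200 * 100 / (100 + 50)
= 200 * 100 / 150
= 20000 / 150
= 133.33

133.33 damage


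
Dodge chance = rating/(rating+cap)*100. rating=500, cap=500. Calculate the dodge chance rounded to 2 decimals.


dodge% = 500 / (500 + 500) * 100
= 500 / 1000 * 100
= 0.5 * 100
= 50.00%

50.00%


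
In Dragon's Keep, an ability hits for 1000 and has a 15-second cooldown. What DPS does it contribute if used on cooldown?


DPS = damage / cooldown
= 1000 / 15
= 66.67

66.67 DPS


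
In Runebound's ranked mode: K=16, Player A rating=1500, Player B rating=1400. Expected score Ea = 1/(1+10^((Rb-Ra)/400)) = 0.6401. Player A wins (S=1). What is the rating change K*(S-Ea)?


Elo update: delta = K * (S - Ea), where S = 1 (wins)
S - Ea = 1 - 0.6401 = 0.3599
Rating change = 16 * 0.3599
= 5.76

5.76 rating points


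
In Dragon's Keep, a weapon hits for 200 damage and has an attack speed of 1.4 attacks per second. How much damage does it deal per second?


DPS = damage * attack_speed
= 200 * 1.4
= 280.0

280.0 DPS


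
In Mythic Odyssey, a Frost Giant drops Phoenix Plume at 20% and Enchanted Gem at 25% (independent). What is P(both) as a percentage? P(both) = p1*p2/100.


For independent events, P(both) = P(A) * P(B)
= 20% * 25%
= 500 / 100 %
= 5.0%

5.0%


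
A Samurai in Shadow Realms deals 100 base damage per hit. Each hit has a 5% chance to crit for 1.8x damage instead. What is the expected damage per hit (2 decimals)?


E[dmg] = base * (1 + crit_chance * (crit_mult - 1))
cc as decimal = 5/100 = 0.05
cm - 1 = 1.8 - 1 = 0.8
Bonus factor = 0.05 * 0.8 = 0.04
Total multiplier = 1 + 0.04 = 1.04
Expected damage = 100 * 1.04 = 104.00

104.00 damage


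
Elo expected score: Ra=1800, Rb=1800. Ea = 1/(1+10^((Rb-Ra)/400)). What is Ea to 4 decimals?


Elo expected score: Ea = 1/(1 + 10^((Rb-Ra)/400))
Rb - Ra = 1800 - 1800 = 0
(Rb-Ra)/400 = 0/400 = 0.0
10^0.0 = 1.0
Ea = 1/(1 + 1.0) = 1/2.0 = 0.5000

0.5000


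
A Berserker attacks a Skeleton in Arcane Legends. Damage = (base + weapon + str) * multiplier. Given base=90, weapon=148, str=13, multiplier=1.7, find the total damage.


Sum base + weapon + str = 90 + 148 + 13 = 251
Multiply by 1.7:
251 * 1.7 = 426.7

426.7 damage


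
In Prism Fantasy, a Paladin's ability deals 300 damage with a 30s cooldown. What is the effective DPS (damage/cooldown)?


DPS = damage / cooldown
= 300 / 30
= 10.00

10.00 DPS


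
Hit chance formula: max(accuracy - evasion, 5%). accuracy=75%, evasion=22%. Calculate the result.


accuracy - evasion = 75 - 22 = 53
Apply floor: max(53, 5) = 53
Hit chance = 53%

53%


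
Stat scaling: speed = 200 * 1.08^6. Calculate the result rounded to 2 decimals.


value = base * growth^level
= 200 * 1.08^6
= 200 * 1.586874
= 317.37

317.37 speed


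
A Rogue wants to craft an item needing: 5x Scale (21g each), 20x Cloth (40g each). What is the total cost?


Cost breakdown:
  Scale: 5 * 21 = 105
  Cloth: 20 * 40 = 800
Total = 105 + 800 = 905

905 gold


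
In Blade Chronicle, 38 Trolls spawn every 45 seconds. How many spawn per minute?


Spawns per minute = count * (60 / interval)
= 38 * (60 / 45)
= 38 * 1.3333
= 50.67

50.67 per minute


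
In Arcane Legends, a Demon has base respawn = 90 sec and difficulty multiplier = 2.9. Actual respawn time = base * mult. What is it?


Respawn time = base * multiplier
= 90 * 2.9
= 261.0 seconds

261.0 seconds


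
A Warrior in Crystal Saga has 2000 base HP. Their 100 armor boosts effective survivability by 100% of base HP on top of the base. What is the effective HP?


EHP = 2000 * (1 + 100/100)
= 2000 * (1 + 1.0)
= 2000 * 2.0
= 4000.0

4000.0 EHP


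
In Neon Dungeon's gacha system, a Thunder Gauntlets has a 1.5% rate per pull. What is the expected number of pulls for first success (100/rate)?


Expected pulls for a geometric distribution = 1/p = 100 / rate%
= 100 / 1.5
= 66.67

66.67 pulls


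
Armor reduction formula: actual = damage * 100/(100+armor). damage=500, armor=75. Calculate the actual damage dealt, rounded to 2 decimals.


actual = 500 * 100 / (100 + 75)
= 500 * 100 / 175
= 50000 / 175
= 285.71

285.71 damage


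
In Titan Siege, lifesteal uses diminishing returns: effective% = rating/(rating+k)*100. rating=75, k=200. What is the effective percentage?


effective% = rating / (rating + k) * 100
= 75 / (75 + 200) * 100
= 75 / 275 * 100
= 0.272727 * 100
= 27.27%

27.27%


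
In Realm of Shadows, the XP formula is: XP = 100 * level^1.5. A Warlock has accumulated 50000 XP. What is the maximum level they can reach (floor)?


XP = 100 * level^1.5, so level = (XP / 100)^(1/1.5)
= (50000 / 100)^(1/1.5)
= 500.0^0.6667
= 62.9961
Floor: level = 62

level 62


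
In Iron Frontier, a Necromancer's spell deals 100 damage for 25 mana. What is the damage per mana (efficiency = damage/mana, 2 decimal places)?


Efficiency = damage / mana
= 100 / 25
= 4.00

4.00 dmg/mana


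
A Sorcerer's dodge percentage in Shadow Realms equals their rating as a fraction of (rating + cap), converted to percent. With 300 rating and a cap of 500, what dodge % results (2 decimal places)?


dodge% = 300 / (300 + 500) * 100
= 300 / 800 * 100
= 0.375 * 100
= 37.50%

37.50%


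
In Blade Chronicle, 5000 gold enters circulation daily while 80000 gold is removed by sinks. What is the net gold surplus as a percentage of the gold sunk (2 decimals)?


Net gold = 5000 - 80000 = -75000
Inflation rate = net / sunk * 100 = -75000 / 80000 * 100
= -0.9375 * 100
= -93.75%

-93.75%


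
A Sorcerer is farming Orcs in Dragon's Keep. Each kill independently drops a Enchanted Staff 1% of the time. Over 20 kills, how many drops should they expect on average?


Expected drops = kills * (drop_rate / 100)
= 20 * (1 / 100)
= 20 * 0.01
= 0.2

0.2 drops


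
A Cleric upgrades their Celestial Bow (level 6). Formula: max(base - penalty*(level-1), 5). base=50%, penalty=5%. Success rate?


raw_rate = 50 - 5 * (6 - 1)
= 50 - 5 * 5
= 50 - 25
= 25
Apply floor: max(25, 5) = 25%

25%


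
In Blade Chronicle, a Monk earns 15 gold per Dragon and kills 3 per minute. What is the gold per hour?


Gold per minute = 15 * 3 = 45
Gold per hour = 45 * 60 = 2700

2700 gold/hour


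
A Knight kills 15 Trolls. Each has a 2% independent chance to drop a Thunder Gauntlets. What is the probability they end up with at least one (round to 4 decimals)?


P(at least one) = 1 - P(none) = 1 - (1-p)^n
p = 2/100 = 0.02
1 - p = 0.98
(1 - p)^15 = 0.98^15 = 0.738569
P(at least one) = 1 - 0.738569 = 0.2614

0.2614


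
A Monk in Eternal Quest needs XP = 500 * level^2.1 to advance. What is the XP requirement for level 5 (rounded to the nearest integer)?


XP = 500 * level^2.1
Substitute level = 5:
XP = 500 * 5^2.1
= 500 * 29.3655
= 14683

14683 XP


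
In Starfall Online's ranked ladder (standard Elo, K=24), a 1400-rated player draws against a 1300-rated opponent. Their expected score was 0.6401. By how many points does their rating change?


Elo update: delta = K * (S - Ea), where S = 0.5 (draws)
S - Ea = 0.5 - 0.6401 = -0.1401
Rating change = 24 * -0.1401
= -3.36

-3.36 rating points


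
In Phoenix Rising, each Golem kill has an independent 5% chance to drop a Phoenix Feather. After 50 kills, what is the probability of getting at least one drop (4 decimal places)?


P(at least one) = 1 - P(none) = 1 - (1-p)^n
p = 5/100 = 0.05
1 - p = 0.95
(1 - p)^50 = 0.95^50 = 0.076945
P(at least one) = 1 - 0.076945 = 0.9231

0.9231


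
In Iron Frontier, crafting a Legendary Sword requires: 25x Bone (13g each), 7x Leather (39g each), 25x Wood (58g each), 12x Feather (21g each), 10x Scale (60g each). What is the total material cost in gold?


Cost breakdown:
  Bone: 25 * 13 = 325
  Leather: 7 * 39 = 273
  Wood: 25 * 58 = 1450
  Feather: 12 * 21 = 252
  Scale: 10 * 60 = 600
Total = 325 + 273 + 1450 + 252 + 600 = 2900

2900 gold


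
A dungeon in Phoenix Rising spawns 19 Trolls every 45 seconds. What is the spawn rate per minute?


Spawns per minute = count * (60 / interval)
= 19 * (60 / 45)
= 19 * 1.3333
= 25.33

25.33 per minute


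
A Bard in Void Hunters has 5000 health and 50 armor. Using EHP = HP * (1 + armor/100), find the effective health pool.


EHP = 5000 * (1 + 50/100)
= 5000 * (1 + 0.5)
= 5000 * 1.5
= 7500.0

7500.0 EHP


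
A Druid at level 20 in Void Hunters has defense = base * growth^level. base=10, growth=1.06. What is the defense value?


value = base * growth^level
= 10 * 1.06^20
= 10 * 3.207135
= 32.07

32.07 defense


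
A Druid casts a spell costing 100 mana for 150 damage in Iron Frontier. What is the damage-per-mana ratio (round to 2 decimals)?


Efficiency = damage / mana
= 150 / 100
= 1.50

1.50 dmg/mana
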